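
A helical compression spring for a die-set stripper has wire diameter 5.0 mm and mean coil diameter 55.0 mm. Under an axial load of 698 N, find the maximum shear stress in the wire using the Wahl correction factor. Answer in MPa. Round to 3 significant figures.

Spring index C = D/d = 55.0/5.0 = 11.0000
K_W = (4C−1)/(4C−4) + 0.615/C = 43.000/40.000 + 0.0559 = 1.1309
τ₀ = 8FD/(πd³) = 8·698·55.0/(π·5.0³) = 307120/392.7 = 782.07 MPa
τ_max = K·τ₀ = 1.1309 × 782.07 = 884.46 MPa

884 MPa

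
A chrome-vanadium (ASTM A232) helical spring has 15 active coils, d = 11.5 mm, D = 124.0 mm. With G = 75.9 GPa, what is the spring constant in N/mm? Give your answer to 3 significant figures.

5.80 N/mm

k = Gd⁴/(8D³N_a) = (75.9×10³ × 11.5⁴) / (8 × 124.0³ × 15)
  = 1.3275e+09 / 2.28795e+08 = 5.8021 N/mm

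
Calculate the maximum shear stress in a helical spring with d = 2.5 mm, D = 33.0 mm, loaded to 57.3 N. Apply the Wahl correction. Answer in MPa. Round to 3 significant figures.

Spring index C = D/d = 33.0/2.5 = 13.2000
K_W = (4C−1)/(4C−4) + 0.615/C = 51.800/48.800 + 0.0466 = 1.1081
τ₀ = 8FD/(πd³) = 8·57.3·33.0/(π·2.5³) = 15127.2/49.087 = 308.17 MPa
τ_max = K·τ₀ = 1.1081 × 308.17 = 341.47 MPa

341 MPa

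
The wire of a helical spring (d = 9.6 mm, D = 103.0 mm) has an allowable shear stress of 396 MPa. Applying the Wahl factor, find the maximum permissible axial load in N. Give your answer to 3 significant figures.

C = D/d = 103.0/9.6 = 10.7292
K_W = (4C−1)/(4C−4) + 0.615/C = 41.917/38.917 + 0.0573 = 1.1344
τ_max = K·8FD/(πd³) → F_max = τ_allow·πd³/(8DK)
F_max = 396·π·9.6³/(8·103.0·1.1344) = 1.1007e+06/934.75 = 1177.5 N

1180 N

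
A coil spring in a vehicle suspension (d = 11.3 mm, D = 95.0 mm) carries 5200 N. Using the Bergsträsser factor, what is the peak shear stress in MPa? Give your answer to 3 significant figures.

1010 MPa

Spring index C = D/d = 95.0/11.3 = 8.4071
K_B = (4C+2)/(4C−3) = 35.628/30.628 = 1.1632
τ₀ = 8FD/(πd³) = 8·5200·95.0/(π·11.3³) = 3.952e+06/4533 = 871.83 MPa
τ_max = K·τ₀ = 1.1632 × 871.83 = 1014.2 MPa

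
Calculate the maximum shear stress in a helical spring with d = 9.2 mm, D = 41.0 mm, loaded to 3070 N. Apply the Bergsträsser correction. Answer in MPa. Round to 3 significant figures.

Spring index C = D/d = 41.0/9.2 = 4.4565
K_B = (4C+2)/(4C−3) = 19.826/14.826 = 1.3372
τ₀ = 8FD/(πd³) = 8·3070·41.0/(π·9.2³) = 1.00696e+06/2446.3 = 411.62 MPa
τ_max = K·τ₀ = 1.3372 × 411.62 = 550.44 MPa

550 MPa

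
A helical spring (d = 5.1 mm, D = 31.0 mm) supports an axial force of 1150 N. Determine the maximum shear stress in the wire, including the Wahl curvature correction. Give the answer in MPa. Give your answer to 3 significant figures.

Spring index C = D/d = 31.0/5.1 = 6.0784
K_W = (4C−1)/(4C−4) + 0.615/C = 23.314/20.314 + 0.1012 = 1.2489
τ₀ = 8FD/(πd³) = 8·1150·31.0/(π·5.1³) = 285200/416.74 = 684.37 MPa
τ_max = K·τ₀ = 1.2489 × 684.37 = 854.68 MPa

855 MPa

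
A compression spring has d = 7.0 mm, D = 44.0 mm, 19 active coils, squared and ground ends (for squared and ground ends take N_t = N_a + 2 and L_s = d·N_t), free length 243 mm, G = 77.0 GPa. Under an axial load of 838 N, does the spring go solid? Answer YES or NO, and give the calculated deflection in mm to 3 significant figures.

k = Gd⁴/(8D³N_a) = (77.0×10³)(7.0⁴)/(8·44.0³·19) = 14.278 N/mm
N_t = 21; L_s = 7.0·21 = 147 mm; δ_solid = L₀ − L_s = 243 − 147 = 96 mm
δ = F/k = 838/14.278 = 58.69 mm
δ < δ_solid → spring does not go solid

NO, δ = 58.7 mm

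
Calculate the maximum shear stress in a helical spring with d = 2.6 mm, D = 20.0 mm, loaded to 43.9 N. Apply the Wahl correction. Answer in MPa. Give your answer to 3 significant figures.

Spring index C = D/d = 20.0/2.6 = 7.6923
K_W = (4C−1)/(4C−4) + 0.615/C = 29.769/26.769 + 0.0800 = 1.1920
τ₀ = 8FD/(πd³) = 8·43.9·20.0/(π·2.6³) = 7024/55.217 = 127.21 MPa
τ_max = K·τ₀ = 1.1920 × 127.21 = 151.63 MPa

152 MPa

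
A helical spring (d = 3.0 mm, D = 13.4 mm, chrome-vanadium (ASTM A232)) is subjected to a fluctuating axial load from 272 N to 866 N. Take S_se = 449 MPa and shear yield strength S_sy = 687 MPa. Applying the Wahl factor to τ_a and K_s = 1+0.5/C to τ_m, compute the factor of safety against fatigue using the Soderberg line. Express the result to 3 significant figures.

C = D/d = 13.4/3.0 = 4.4667; K_W = (4C−1)/(4C−4)+0.615/C = 1.3540; K_s = 1+0.5/C = 1.1119
F_a = (F_max−F_min)/2 = 297 N; F_m = (F_max+F_min)/2 = 569 N
τ_a = K_W·8F_aD/(πd³) = 1.3540 × 375.35 = 508.24 MPa
τ_m = K_s·8F_mD/(πd³) = 1.1119 × 719.11 = 799.6 MPa
Soderberg: 1/n_f = τ_a/S_se + τ_m/S_sy = 508.24/449 + 799.6/687 = 1.13193 + 1.16391 = 2.2958
n_f = 1/2.2958 = 0.4356

0.436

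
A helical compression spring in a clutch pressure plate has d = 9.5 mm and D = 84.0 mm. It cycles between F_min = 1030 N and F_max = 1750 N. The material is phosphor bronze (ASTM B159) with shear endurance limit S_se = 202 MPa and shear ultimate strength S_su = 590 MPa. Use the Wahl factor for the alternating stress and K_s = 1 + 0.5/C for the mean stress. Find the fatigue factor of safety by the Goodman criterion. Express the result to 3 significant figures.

0.878

C = D/d = 84.0/9.5 = 8.8421; K_W = (4C−1)/(4C−4)+0.615/C = 1.1652; K_s = 1+0.5/C = 1.0565
F_a = (F_max−F_min)/2 = 360 N; F_m = (F_max+F_min)/2 = 1390 N
τ_a = K_W·8F_aD/(πd³) = 1.1652 × 89.815 = 104.65 MPa
τ_m = K_s·8F_mD/(πd³) = 1.0565 × 346.79 = 366.4 MPa
Goodman: 1/n_f = τ_a/S_se + τ_m/S_su = 104.65/202 + 366.4/590 = 0.51808 + 0.62101 = 1.1391
n_f = 1/1.1391 = 0.8779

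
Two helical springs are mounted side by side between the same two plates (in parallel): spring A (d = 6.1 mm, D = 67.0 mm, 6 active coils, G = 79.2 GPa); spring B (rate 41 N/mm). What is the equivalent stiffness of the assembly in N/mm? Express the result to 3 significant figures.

k_A = Gd⁴/(8D³N_a) = (79.2×10³)(6.1⁴)/(8·67.0³·6) = 7.5959 N/mm
Parallel: k_eq = 7.5959 + 41 = 48.596 N/mm

48.6 N/mm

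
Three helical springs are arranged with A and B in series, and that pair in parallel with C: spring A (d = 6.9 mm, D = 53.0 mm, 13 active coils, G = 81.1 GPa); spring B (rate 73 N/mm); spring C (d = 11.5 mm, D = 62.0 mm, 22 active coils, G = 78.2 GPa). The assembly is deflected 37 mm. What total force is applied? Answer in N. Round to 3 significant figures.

1580 N

k_A = Gd⁴/(8D³N_a) = (81.1×10³)(6.9⁴)/(8·53.0³·13) = 11.873 N/mm
k_C = Gd⁴/(8D³N_a) = (78.2×10³)(11.5⁴)/(8·62.0³·22) = 32.607 N/mm
Springs A,B series: k_AB = 1/(1/11.873+1/73) = 10.212 N/mm; parallel with C: k_eq = 10.212+32.607 = 42.819 N/mm
F = k_eq·δ = 42.819·37 = 1584.3 N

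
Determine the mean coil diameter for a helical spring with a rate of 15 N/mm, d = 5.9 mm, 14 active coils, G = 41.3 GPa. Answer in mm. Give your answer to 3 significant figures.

D = (Gd⁴/(8N_a·k))^(1/3) = (41.3×10³·5.9⁴/(8·14·15))^(1/3)
  = (29788.5)^(1/3) = 30.9991 mm

31.0 mm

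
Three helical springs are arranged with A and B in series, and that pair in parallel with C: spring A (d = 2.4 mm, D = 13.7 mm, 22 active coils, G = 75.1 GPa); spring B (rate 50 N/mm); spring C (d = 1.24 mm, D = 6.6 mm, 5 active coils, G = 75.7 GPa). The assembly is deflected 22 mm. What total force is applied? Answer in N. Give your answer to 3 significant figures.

k_A = Gd⁴/(8D³N_a) = (75.1×10³)(2.4⁴)/(8·13.7³·22) = 5.5057 N/mm
k_C = Gd⁴/(8D³N_a) = (75.7×10³)(1.24⁴)/(8·6.6³·5) = 15.563 N/mm
Springs A,B series: k_AB = 1/(1/5.5057+1/50) = 4.9596 N/mm; parallel with C: k_eq = 4.9596+15.563 = 20.522 N/mm
F = k_eq·δ = 20.522·22 = 451.49 N

451 N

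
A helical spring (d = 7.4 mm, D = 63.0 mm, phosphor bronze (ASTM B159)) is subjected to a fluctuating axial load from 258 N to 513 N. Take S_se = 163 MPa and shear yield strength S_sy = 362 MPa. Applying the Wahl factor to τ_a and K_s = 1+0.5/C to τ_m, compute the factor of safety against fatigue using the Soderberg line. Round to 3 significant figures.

1.24

C = D/d = 63.0/7.4 = 8.5135; K_W = (4C−1)/(4C−4)+0.615/C = 1.1721; K_s = 1+0.5/C = 1.0587
F_a = (F_max−F_min)/2 = 127.5 N; F_m = (F_max+F_min)/2 = 385.5 N
τ_a = K_W·8F_aD/(πd³) = 1.1721 × 50.477 = 59.162 MPa
τ_m = K_s·8F_mD/(πd³) = 1.0587 × 152.62 = 161.58 MPa
Soderberg: 1/n_f = τ_a/S_se + τ_m/S_sy = 59.162/163 + 161.58/362 = 0.36296 + 0.44636 = 0.80932
n_f = 1/0.80932 = 1.236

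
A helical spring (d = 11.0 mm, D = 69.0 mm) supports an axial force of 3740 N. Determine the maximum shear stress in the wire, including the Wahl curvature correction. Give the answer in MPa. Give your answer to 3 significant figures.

Spring index C = D/d = 69.0/11.0 = 6.2727
K_W = (4C−1)/(4C−4) + 0.615/C = 24.091/21.091 + 0.0980 = 1.2403
τ₀ = 8FD/(πd³) = 8·3740·69.0/(π·11.0³) = 2.06448e+06/4181.5 = 493.72 MPa
τ_max = K·τ₀ = 1.2403 × 493.72 = 612.36 MPa

612 MPa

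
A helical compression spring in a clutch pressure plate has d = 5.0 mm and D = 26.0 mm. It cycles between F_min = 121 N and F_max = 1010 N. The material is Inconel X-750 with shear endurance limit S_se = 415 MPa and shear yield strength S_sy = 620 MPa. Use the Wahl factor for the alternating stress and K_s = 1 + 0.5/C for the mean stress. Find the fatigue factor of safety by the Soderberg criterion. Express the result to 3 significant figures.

C = D/d = 26.0/5.0 = 5.2000; K_W = (4C−1)/(4C−4)+0.615/C = 1.2968; K_s = 1+0.5/C = 1.0962
F_a = (F_max−F_min)/2 = 444.5 N; F_m = (F_max+F_min)/2 = 565.5 N
τ_a = K_W·8F_aD/(πd³) = 1.2968 × 235.44 = 305.32 MPa
τ_m = K_s·8F_mD/(πd³) = 1.0962 × 299.53 = 328.33 MPa
Soderberg: 1/n_f = τ_a/S_se + τ_m/S_sy = 305.32/415 + 328.33/620 = 0.73572 + 0.52956 = 1.2653
n_f = 1/1.2653 = 0.7903

0.790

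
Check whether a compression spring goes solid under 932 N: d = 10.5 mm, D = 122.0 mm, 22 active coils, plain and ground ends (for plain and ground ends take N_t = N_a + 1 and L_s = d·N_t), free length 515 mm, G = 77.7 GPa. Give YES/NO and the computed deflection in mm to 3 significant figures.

k = Gd⁴/(8D³N_a) = (77.7×10³)(10.5⁴)/(8·122.0³·22) = 2.9552 N/mm
N_t = 23; L_s = 10.5·23 = 241.5 mm; δ_solid = L₀ − L_s = 515 − 241.5 = 273.5 mm
δ = F/k = 932/2.9552 = 315.38 mm
δ ≥ δ_solid → spring goes solid

YES, δ = 315 mm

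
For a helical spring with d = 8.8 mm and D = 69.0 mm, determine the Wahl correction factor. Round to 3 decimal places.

1.188

C = D/d = 69.0/8.8 = 7.8409
K_W = (4C−1)/(4C−4) + 0.615/C = 30.364/27.364 + 0.0784 = 1.1881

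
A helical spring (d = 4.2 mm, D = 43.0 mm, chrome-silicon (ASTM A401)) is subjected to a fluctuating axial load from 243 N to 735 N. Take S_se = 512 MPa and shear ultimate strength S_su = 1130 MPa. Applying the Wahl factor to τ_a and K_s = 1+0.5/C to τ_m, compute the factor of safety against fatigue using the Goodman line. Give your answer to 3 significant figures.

C = D/d = 43.0/4.2 = 10.2381; K_W = (4C−1)/(4C−4)+0.615/C = 1.1413; K_s = 1+0.5/C = 1.0488
F_a = (F_max−F_min)/2 = 246 N; F_m = (F_max+F_min)/2 = 489 N
τ_a = K_W·8F_aD/(πd³) = 1.1413 × 363.58 = 414.93 MPa
τ_m = K_s·8F_mD/(πd³) = 1.0488 × 722.72 = 758.01 MPa
Goodman: 1/n_f = τ_a/S_se + τ_m/S_su = 414.93/512 + 758.01/1130 = 0.81042 + 0.67081 = 1.4812
n_f = 1/1.4812 = 0.6751

0.675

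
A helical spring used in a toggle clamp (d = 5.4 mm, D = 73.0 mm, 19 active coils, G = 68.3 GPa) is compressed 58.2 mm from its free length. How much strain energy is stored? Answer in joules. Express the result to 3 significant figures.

1.66 J

k = Gd⁴/(8D³N_a) = (68.3×10³)(5.4⁴)/(8·73.0³·19) = 0.98216 N/mm
U = ½kδ² = 0.5 × 0.98216 × 58.2² = 1663.4 N·mm = 1.6634 J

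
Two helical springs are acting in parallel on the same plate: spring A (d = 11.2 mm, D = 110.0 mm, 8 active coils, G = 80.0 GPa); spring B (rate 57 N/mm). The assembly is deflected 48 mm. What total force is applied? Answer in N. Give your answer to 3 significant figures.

3450 N

k_A = Gd⁴/(8D³N_a) = (80.0×10³)(11.2⁴)/(8·110.0³·8) = 14.778 N/mm
Parallel: k_eq = 14.778 + 57 = 71.778 N/mm
F = k_eq·δ = 71.778·48 = 3445.3 N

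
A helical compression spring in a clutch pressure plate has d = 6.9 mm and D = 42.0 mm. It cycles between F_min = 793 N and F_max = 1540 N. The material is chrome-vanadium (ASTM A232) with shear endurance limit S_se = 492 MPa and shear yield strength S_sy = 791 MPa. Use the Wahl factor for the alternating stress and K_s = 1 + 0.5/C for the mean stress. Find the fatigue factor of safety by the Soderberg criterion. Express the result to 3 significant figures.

1.21

C = D/d = 42.0/6.9 = 6.0870; K_W = (4C−1)/(4C−4)+0.615/C = 1.2485; K_s = 1+0.5/C = 1.0821
F_a = (F_max−F_min)/2 = 373.5 N; F_m = (F_max+F_min)/2 = 1166.5 N
τ_a = K_W·8F_aD/(πd³) = 1.2485 × 121.6 = 151.81 MPa
τ_m = K_s·8F_mD/(πd³) = 1.0821 × 379.78 = 410.97 MPa
Soderberg: 1/n_f = τ_a/S_se + τ_m/S_sy = 151.81/492 + 410.97/791 = 0.30856 + 0.51956 = 0.82812
n_f = 1/0.82812 = 1.208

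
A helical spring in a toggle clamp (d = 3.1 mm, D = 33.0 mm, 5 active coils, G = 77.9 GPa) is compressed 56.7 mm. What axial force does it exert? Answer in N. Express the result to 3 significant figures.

k = Gd⁴/(8D³N_a) = (77.9×10³)(3.1⁴)/(8·33.0³·5) = 5.0048 N/mm
F = k·δ = 5.0048 × 56.7 = 283.77 N

284 N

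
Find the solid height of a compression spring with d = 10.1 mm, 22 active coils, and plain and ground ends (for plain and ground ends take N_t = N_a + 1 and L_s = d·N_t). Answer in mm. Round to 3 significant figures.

plain and ground ends: N_t = N_a + 1 = 22 + 1 = 23
L_s = d·N_t = 10.1 × 23 = 232.3 mm

232 mm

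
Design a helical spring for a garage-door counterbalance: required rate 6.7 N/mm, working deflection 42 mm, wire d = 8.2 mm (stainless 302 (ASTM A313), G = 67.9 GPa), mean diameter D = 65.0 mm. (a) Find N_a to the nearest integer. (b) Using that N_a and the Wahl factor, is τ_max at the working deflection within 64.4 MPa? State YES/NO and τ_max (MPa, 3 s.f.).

(a) 21 coils; (b) NO, τ_max = 99.5 MPa

N_a = Gd⁴/(8D³k) = (67.9×10³)(8.2⁴)/(8·65.0³·6.7) = 20.86 → N_a = 21
Actual rate k = Gd⁴/(8D³·21) = 6.6539 N/mm
Working load F = kδ = 6.6539·42 = 279.46 N
C = 65.0/8.2 = 7.9268; K_W = (4C−1)/(4C−4)+0.615/C = 1.1859
τ_max = K_W·8FD/(πd³) = 1.1859·83.895 = 99.488 MPa
τ_max > 64.4 MPa → exceeds allowable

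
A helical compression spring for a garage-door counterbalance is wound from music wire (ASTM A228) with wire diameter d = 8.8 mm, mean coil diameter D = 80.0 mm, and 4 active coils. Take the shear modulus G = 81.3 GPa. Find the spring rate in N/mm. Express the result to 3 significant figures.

k = Gd⁴/(8D³N_a) = (81.3×10³ × 8.8⁴) / (8 × 80.0³ × 4)
  = 4.87552e+08 / 1.6384e+07 = 29.758 N/mm

29.8 N/mm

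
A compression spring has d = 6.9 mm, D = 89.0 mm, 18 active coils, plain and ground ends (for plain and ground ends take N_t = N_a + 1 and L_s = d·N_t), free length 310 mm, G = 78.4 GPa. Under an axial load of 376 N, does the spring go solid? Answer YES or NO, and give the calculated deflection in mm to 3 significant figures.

YES, δ = 215 mm

k = Gd⁴/(8D³N_a) = (78.4×10³)(6.9⁴)/(8·89.0³·18) = 1.7506 N/mm
N_t = 19; L_s = 6.9·19 = 131.1 mm; δ_solid = L₀ − L_s = 310 − 131.1 = 178.9 mm
δ = F/k = 376/1.7506 = 214.79 mm
δ ≥ δ_solid → spring goes solid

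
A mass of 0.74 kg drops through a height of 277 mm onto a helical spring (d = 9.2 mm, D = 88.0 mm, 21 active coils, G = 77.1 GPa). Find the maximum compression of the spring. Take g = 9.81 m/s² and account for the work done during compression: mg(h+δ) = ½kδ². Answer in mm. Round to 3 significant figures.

k = Gd⁴/(8D³N_a) = (77.1×10³)(9.2⁴)/(8·88.0³·21) = 4.8245 N/mm
W = mg = 0.74 × 9.81 = 7.2594 N
½kδ² − Wδ − Wh = 0 → δ = (W + √(W² + 2kWh))/k
δ = (7.2594 + √(52.699 + 19402.6))/4.8245 = (7.2594 + 139.48)/4.8245 = 30.416 mm

30.4 mm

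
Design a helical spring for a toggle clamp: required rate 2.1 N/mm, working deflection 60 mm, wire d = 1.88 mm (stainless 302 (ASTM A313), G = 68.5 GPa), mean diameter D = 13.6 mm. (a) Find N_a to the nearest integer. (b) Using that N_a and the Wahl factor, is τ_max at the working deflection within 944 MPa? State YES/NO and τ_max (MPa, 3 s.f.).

(a) 20 coils; (b) YES, τ_max = 801 MPa

N_a = Gd⁴/(8D³k) = (68.5×10³)(1.88⁴)/(8·13.6³·2.1) = 20.25 → N_a = 20
Actual rate k = Gd⁴/(8D³·20) = 2.1261 N/mm
Working load F = kδ = 2.1261·60 = 127.57 N
C = 13.6/1.88 = 7.2340; K_W = (4C−1)/(4C−4)+0.615/C = 1.2053
τ_max = K_W·8FD/(πd³) = 1.2053·664.88 = 801.39 MPa
τ_max ≤ 944 MPa → acceptable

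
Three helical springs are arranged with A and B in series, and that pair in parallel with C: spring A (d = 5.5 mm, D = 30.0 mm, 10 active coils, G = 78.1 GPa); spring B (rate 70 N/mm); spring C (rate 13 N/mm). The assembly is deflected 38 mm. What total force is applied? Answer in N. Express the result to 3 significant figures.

1350 N

k_A = Gd⁴/(8D³N_a) = (78.1×10³)(5.5⁴)/(8·30.0³·10) = 33.086 N/mm
Springs A,B series: k_AB = 1/(1/33.086+1/70) = 22.467 N/mm; parallel with C: k_eq = 22.467+13 = 35.467 N/mm
F = k_eq·δ = 35.467·38 = 1347.7 N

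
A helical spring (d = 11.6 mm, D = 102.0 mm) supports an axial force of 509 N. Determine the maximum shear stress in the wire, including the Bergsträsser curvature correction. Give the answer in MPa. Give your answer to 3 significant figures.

Spring index C = D/d = 102.0/11.6 = 8.7931
K_B = (4C+2)/(4C−3) = 37.172/32.172 = 1.1554
τ₀ = 8FD/(πd³) = 8·509·102.0/(π·11.6³) = 415344/4903.7 = 84.7 MPa
τ_max = K·τ₀ = 1.1554 × 84.7 = 97.864 MPa

97.9 MPa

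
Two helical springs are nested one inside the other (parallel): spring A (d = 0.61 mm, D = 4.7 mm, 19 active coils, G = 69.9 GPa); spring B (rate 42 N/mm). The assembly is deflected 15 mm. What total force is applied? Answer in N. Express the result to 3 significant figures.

k_A = Gd⁴/(8D³N_a) = (69.9×10³)(0.61⁴)/(8·4.7³·19) = 0.61328 N/mm
Parallel: k_eq = 0.61328 + 42 = 42.613 N/mm
F = k_eq·δ = 42.613·15 = 639.2 N

639 N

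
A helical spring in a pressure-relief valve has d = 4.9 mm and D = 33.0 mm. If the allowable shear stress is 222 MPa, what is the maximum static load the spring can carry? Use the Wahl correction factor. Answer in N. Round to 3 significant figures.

254 N

C = D/d = 33.0/4.9 = 6.7347
K_W = (4C−1)/(4C−4) + 0.615/C = 25.939/22.939 + 0.0913 = 1.2221
τ_max = K·8FD/(πd³) → F_max = τ_allow·πd³/(8DK)
F_max = 222·π·4.9³/(8·33.0·1.2221) = 82052/322.63 = 254.32 N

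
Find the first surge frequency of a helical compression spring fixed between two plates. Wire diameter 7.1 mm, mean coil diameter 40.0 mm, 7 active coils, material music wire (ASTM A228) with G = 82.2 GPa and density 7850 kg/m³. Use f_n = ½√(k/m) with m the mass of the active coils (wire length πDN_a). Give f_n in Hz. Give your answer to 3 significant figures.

k = Gd⁴/(8D³N_a) = (82.2×10³)(7.1⁴)/(8·40.0³·7) = 58.282 N/mm = 58282 N/m
Wire length L = πDN_a = π·40.0·7 = 879.65 mm
m = ρ·(πd²/4)·L = 7850 × 39.592×10⁻⁶ m² × 0.87965 m = 0.27339 kg
f_n = ½√(k/m) = 0.5·√(58282/0.27339) = 0.5·√(2.1318e+05) = 230.86 Hz

231 Hz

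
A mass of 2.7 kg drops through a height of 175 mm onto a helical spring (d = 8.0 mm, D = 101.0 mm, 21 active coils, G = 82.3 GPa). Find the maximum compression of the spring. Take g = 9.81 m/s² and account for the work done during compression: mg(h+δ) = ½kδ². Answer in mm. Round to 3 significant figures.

83.9 mm

k = Gd⁴/(8D³N_a) = (82.3×10³)(8.0⁴)/(8·101.0³·21) = 1.9475 N/mm
W = mg = 2.7 × 9.81 = 26.487 N
½kδ² − Wδ − Wh = 0 → δ = (W + √(W² + 2kWh))/k
δ = (26.487 + √(701.56 + 18054.6))/1.9475 = (26.487 + 136.95)/1.9475 = 83.921 mm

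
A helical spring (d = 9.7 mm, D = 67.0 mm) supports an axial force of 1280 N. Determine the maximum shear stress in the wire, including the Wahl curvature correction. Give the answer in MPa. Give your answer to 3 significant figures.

291 MPa

Spring index C = D/d = 67.0/9.7 = 6.9072
K_W = (4C−1)/(4C−4) + 0.615/C = 26.629/23.629 + 0.0890 = 1.2160
τ₀ = 8FD/(πd³) = 8·1280·67.0/(π·9.7³) = 686080/2867.2 = 239.28 MPa
τ_max = K·τ₀ = 1.2160 × 239.28 = 290.97 MPa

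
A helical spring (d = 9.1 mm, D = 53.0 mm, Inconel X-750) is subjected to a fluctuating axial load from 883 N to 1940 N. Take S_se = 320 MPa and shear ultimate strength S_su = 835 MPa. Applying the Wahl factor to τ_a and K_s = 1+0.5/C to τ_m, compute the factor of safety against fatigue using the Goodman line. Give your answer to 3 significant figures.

C = D/d = 53.0/9.1 = 5.8242; K_W = (4C−1)/(4C−4)+0.615/C = 1.2611; K_s = 1+0.5/C = 1.0858
F_a = (F_max−F_min)/2 = 528.5 N; F_m = (F_max+F_min)/2 = 1411.5 N
τ_a = K_W·8F_aD/(πd³) = 1.2611 × 94.654 = 119.36 MPa
τ_m = K_s·8F_mD/(πd³) = 1.0858 × 252.8 = 274.5 MPa
Goodman: 1/n_f = τ_a/S_se + τ_m/S_su = 119.36/320 + 274.5/835 = 0.37301 + 0.32874 = 0.70175
n_f = 1/0.70175 = 1.425

1.42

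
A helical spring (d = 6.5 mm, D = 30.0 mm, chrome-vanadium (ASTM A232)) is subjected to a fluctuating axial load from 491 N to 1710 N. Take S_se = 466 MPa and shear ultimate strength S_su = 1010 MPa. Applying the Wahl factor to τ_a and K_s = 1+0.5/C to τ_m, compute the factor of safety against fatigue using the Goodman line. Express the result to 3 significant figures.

1.21

C = D/d = 30.0/6.5 = 4.6154; K_W = (4C−1)/(4C−4)+0.615/C = 1.3407; K_s = 1+0.5/C = 1.1083
F_a = (F_max−F_min)/2 = 609.5 N; F_m = (F_max+F_min)/2 = 1100.5 N
τ_a = K_W·8F_aD/(πd³) = 1.3407 × 169.55 = 227.31 MPa
τ_m = K_s·8F_mD/(πd³) = 1.1083 × 306.13 = 339.3 MPa
Goodman: 1/n_f = τ_a/S_se + τ_m/S_su = 227.31/466 + 339.3/1010 = 0.48780 + 0.33594 = 0.82374
n_f = 1/0.82374 = 1.214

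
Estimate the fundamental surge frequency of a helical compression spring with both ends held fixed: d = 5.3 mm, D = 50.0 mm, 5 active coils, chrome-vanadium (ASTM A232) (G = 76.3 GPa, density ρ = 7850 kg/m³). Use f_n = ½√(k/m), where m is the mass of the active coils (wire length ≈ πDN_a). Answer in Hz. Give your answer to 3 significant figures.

149 Hz

k = Gd⁴/(8D³N_a) = (76.3×10³)(5.3⁴)/(8·50.0³·5) = 12.041 N/mm = 12041 N/m
Wire length L = πDN_a = π·50.0·5 = 785.4 mm
m = ρ·(πd²/4)·L = 7850 × 22.062×10⁻⁶ m² × 0.7854 m = 0.13602 kg
f_n = ½√(k/m) = 0.5·√(12041/0.13602) = 0.5·√(88523) = 148.76 Hz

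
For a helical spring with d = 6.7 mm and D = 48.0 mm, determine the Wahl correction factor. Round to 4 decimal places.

C = D/d = 48.0/6.7 = 7.1642
K_W = (4C−1)/(4C−4) + 0.615/C = 27.657/24.657 + 0.0858 = 1.2075

1.2075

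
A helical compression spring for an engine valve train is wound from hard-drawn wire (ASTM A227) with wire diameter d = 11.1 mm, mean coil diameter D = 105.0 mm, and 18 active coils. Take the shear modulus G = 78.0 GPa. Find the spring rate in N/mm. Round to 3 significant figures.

k = Gd⁴/(8D³N_a) = (78.0×10³ × 11.1⁴) / (8 × 105.0³ × 18)
  = 1.18409e+09 / 1.66698e+08 = 7.1032 N/mm

7.10 N/mm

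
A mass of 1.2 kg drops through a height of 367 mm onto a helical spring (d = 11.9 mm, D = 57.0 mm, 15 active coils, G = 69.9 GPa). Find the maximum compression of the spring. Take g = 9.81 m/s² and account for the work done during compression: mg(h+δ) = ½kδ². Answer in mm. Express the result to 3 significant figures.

11.9 mm

k = Gd⁴/(8D³N_a) = (69.9×10³)(11.9⁴)/(8·57.0³·15) = 63.075 N/mm
W = mg = 1.2 × 9.81 = 11.772 N
½kδ² − Wδ − Wh = 0 → δ = (W + √(W² + 2kWh))/k
δ = (11.772 + √(138.58 + 545011))/63.075 = (11.772 + 738.34)/63.075 = 11.892 mm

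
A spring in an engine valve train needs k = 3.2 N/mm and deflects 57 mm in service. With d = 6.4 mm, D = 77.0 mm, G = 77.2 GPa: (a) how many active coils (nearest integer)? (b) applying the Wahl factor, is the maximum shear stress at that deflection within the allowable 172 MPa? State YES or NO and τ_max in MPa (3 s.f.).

(a) 11 coils; (b) YES, τ_max = 154 MPa

N_a = Gd⁴/(8D³k) = (77.2×10³)(6.4⁴)/(8·77.0³·3.2) = 11.08 → N_a = 11
Actual rate k = Gd⁴/(8D³·11) = 3.2239 N/mm
Working load F = kδ = 3.2239·57 = 183.76 N
C = 77.0/6.4 = 12.0312; K_W = (4C−1)/(4C−4)+0.615/C = 1.1191
τ_max = K_W·8FD/(πd³) = 1.1191·137.45 = 153.82 MPa
τ_max ≤ 172 MPa → acceptable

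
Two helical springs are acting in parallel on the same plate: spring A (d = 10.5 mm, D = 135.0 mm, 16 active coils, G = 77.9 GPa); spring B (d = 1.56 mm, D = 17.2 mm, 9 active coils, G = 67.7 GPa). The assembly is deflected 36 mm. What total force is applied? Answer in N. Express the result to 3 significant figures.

k_A = Gd⁴/(8D³N_a) = (77.9×10³)(10.5⁴)/(8·135.0³·16) = 3.0067 N/mm
k_B = Gd⁴/(8D³N_a) = (67.7×10³)(1.56⁴)/(8·17.2³·9) = 1.0944 N/mm
Parallel: k_eq = 3.0067 + 1.0944 = 4.101 N/mm
F = k_eq·δ = 4.101·36 = 147.64 N

148 N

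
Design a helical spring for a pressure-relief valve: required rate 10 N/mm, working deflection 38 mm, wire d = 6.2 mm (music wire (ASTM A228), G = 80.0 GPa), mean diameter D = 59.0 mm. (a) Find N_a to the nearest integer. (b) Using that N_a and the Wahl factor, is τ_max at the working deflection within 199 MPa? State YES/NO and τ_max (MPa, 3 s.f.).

(a) 7 coils; (b) NO, τ_max = 284 MPa

N_a = Gd⁴/(8D³k) = (80.0×10³)(6.2⁴)/(8·59.0³·10) = 7.195 → N_a = 7
Actual rate k = Gd⁴/(8D³·7) = 10.278 N/mm
Working load F = kδ = 10.278·38 = 390.57 N
C = 59.0/6.2 = 9.5161; K_W = (4C−1)/(4C−4)+0.615/C = 1.1527
τ_max = K_W·8FD/(πd³) = 1.1527·246.21 = 283.81 MPa
τ_max > 199 MPa → exceeds allowable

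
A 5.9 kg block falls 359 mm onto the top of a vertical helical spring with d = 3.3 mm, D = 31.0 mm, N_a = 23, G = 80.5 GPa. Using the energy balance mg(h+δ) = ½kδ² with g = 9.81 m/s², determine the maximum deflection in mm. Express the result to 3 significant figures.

k = Gd⁴/(8D³N_a) = (80.5×10³)(3.3⁴)/(8·31.0³·23) = 1.7416 N/mm
W = mg = 5.9 × 9.81 = 57.879 N
½kδ² − Wδ − Wh = 0 → δ = (W + √(W² + 2kWh))/k
δ = (57.879 + √(3350 + 72375.9))/1.7416 = (57.879 + 275.18)/1.7416 = 191.24 mm

191 mm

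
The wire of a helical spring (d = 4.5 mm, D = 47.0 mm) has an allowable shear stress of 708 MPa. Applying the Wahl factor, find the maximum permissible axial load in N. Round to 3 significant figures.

C = D/d = 47.0/4.5 = 10.4444
K_W = (4C−1)/(4C−4) + 0.615/C = 40.778/37.778 + 0.0589 = 1.1383
τ_max = K·8FD/(πd³) → F_max = τ_allow·πd³/(8DK)
F_max = 708·π·4.5³/(8·47.0·1.1383) = 2.0268e+05/428 = 473.56 N

474 N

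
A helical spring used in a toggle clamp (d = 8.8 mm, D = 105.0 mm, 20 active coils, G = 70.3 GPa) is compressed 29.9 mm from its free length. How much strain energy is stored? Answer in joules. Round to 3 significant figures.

1.02 J

k = Gd⁴/(8D³N_a) = (70.3×10³)(8.8⁴)/(8·105.0³·20) = 2.2761 N/mm
U = ½kδ² = 0.5 × 2.2761 × 29.9² = 1017.4 N·mm = 1.0174 J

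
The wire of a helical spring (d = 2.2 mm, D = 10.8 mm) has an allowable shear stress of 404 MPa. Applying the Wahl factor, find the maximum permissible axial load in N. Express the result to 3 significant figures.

C = D/d = 10.8/2.2 = 4.9091
K_W = (4C−1)/(4C−4) + 0.615/C = 18.636/15.636 + 0.1253 = 1.3171
τ_max = K·8FD/(πd³) → F_max = τ_allow·πd³/(8DK)
F_max = 404·π·2.2³/(8·10.8·1.3171) = 13514/113.8 = 118.76 N

119 N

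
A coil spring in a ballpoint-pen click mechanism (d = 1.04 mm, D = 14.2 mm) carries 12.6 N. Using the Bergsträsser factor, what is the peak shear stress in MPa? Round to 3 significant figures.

Spring index C = D/d = 14.2/1.04 = 13.6538
K_B = (4C+2)/(4C−3) = 56.615/51.615 = 1.0969
τ₀ = 8FD/(πd³) = 8·12.6·14.2/(π·1.04³) = 1431.36/3.5339 = 405.04 MPa
τ_max = K·τ₀ = 1.0969 × 405.04 = 444.28 MPa

444 MPa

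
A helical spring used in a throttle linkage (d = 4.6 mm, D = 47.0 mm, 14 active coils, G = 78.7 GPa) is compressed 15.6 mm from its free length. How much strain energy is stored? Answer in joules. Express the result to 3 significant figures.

k = Gd⁴/(8D³N_a) = (78.7×10³)(4.6⁴)/(8·47.0³·14) = 3.0304 N/mm
U = ½kδ² = 0.5 × 3.0304 × 15.6² = 368.73 N·mm = 0.36873 J

0.369 J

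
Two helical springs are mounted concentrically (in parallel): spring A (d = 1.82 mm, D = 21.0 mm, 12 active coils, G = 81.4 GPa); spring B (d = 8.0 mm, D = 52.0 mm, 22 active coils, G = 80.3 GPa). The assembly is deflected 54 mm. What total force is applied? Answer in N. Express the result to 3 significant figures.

772 N

k_A = Gd⁴/(8D³N_a) = (81.4×10³)(1.82⁴)/(8·21.0³·12) = 1.0046 N/mm
k_B = Gd⁴/(8D³N_a) = (80.3×10³)(8.0⁴)/(8·52.0³·22) = 13.291 N/mm
Parallel: k_eq = 1.0046 + 13.291 = 14.295 N/mm
F = k_eq·δ = 14.295·54 = 771.95 N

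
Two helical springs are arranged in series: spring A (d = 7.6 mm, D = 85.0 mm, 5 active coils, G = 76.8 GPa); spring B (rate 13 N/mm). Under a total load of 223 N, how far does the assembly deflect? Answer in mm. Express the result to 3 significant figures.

38.5 mm

k_A = Gd⁴/(8D³N_a) = (76.8×10³)(7.6⁴)/(8·85.0³·5) = 10.43 N/mm
Series: 1/k_eq = 1/10.43 + 1/13 = 0.1728; k_eq = 5.7871 N/mm
δ = F/k_eq = 223/5.7871 = 38.534 mm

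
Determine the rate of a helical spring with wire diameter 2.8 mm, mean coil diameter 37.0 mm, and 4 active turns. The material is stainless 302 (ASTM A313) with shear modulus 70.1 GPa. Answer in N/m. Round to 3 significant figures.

k = Gd⁴/(8D³N_a) = (70.1×10³ × 2.8⁴) / (8 × 37.0³ × 4)
  = 4.30874e+06 / 1.6209e+06 = 2.6582 N/mm = 2658.2 N/m

2660 N/m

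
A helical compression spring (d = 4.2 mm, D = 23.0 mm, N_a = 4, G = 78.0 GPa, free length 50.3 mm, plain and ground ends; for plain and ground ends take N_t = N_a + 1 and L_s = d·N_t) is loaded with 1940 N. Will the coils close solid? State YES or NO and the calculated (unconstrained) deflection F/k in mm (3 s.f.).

YES, δ = 31.1 mm

k = Gd⁴/(8D³N_a) = (78.0×10³)(4.2⁴)/(8·23.0³·4) = 62.339 N/mm
N_t = 5; L_s = 4.2·5 = 21 mm; δ_solid = L₀ − L_s = 50.3 − 21 = 29.3 mm
δ = F/k = 1940/62.339 = 31.12 mm
δ ≥ δ_solid → spring goes solid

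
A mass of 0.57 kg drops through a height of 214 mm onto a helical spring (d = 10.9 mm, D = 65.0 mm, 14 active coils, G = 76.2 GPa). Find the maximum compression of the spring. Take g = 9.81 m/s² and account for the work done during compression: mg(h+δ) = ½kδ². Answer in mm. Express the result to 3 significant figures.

8.43 mm

k = Gd⁴/(8D³N_a) = (76.2×10³)(10.9⁴)/(8·65.0³·14) = 34.971 N/mm
W = mg = 0.57 × 9.81 = 5.5917 N
½kδ² − Wδ − Wh = 0 → δ = (W + √(W² + 2kWh))/k
δ = (5.5917 + √(31.267 + 83693.3))/34.971 = (5.5917 + 289.35)/34.971 = 8.434 mm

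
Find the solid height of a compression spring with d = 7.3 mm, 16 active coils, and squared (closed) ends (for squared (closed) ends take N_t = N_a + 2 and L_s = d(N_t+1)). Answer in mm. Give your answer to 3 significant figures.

squared (closed) ends: N_t = N_a + 2 = 16 + 2 = 18
L_s = d·(N_t+1) = 7.3 × 19 = 138.7 mm

139 mm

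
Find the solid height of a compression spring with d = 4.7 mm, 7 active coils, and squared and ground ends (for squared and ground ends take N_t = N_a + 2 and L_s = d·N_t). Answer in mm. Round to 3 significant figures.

squared and ground ends: N_t = N_a + 2 = 7 + 2 = 9
L_s = d·N_t = 4.7 × 9 = 42.3 mm

42.3 mm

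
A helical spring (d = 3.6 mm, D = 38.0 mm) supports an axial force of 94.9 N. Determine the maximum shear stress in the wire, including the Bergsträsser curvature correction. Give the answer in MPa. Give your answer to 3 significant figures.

Spring index C = D/d = 38.0/3.6 = 10.5556
K_B = (4C+2)/(4C−3) = 44.222/39.222 = 1.1275
τ₀ = 8FD/(πd³) = 8·94.9·38.0/(π·3.6³) = 28849.6/146.57 = 196.83 MPa
τ_max = K·τ₀ = 1.1275 × 196.83 = 221.92 MPa

222 MPa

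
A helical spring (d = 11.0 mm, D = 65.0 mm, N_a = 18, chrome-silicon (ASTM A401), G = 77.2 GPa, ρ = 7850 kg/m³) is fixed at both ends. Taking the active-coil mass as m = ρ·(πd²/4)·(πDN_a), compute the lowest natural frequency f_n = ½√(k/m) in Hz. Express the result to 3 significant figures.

k = Gd⁴/(8D³N_a) = (77.2×10³)(11.0⁴)/(8·65.0³·18) = 28.582 N/mm = 28582 N/m
Wire length L = πDN_a = π·65.0·18 = 3675.7 mm
m = ρ·(πd²/4)·L = 7850 × 95.033×10⁻⁶ m² × 3.6757 m = 2.7421 kg
f_n = ½√(k/m) = 0.5·√(28582/2.7421) = 0.5·√(10423) = 51.047 Hz

51.0 Hz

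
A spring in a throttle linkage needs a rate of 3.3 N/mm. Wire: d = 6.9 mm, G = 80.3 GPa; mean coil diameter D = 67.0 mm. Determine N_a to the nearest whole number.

N_a = Gd⁴/(8D³k) = (80.3×10³ × 6.9⁴)/(8 × 67.0³ × 3.3)
    = 1.82017e+08 / 7.94014e+06 = 22.92 → 23 coils

23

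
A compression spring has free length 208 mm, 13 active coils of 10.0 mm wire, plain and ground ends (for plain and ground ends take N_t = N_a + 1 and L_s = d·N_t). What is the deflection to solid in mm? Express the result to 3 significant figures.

68.0 mm

N_t = 14; L_s = 10.0·14 = 140 mm
δ_solid = L₀ − L_s = 208 − 140 = 68 mm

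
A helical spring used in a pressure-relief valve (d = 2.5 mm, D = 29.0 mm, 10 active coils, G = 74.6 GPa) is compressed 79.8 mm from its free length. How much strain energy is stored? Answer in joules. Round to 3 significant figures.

4.76 J

k = Gd⁴/(8D³N_a) = (74.6×10³)(2.5⁴)/(8·29.0³·10) = 1.4935 N/mm
U = ½kδ² = 0.5 × 1.4935 × 79.8² = 4755.4 N·mm = 4.7554 J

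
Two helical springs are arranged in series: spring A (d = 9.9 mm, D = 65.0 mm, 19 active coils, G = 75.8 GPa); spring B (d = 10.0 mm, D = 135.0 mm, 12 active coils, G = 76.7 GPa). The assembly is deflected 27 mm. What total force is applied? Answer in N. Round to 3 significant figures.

73.9 N

k_A = Gd⁴/(8D³N_a) = (75.8×10³)(9.9⁴)/(8·65.0³·19) = 17.443 N/mm
k_B = Gd⁴/(8D³N_a) = (76.7×10³)(10.0⁴)/(8·135.0³·12) = 3.2473 N/mm
Series: 1/k_eq = 1/17.443 + 1/3.2473 = 0.36528; k_eq = 2.7377 N/mm
F = k_eq·δ = 2.7377·27 = 73.917 N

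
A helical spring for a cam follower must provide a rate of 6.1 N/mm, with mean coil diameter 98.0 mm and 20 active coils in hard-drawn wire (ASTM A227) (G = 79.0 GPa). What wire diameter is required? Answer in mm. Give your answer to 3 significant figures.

d = (8D³N_a·k / G)^(1/4) = (8·98.0³·20·6.1 / (79.0×10³))^0.25
  = (11628)^0.25 = 10.3843 mm

10.4 mm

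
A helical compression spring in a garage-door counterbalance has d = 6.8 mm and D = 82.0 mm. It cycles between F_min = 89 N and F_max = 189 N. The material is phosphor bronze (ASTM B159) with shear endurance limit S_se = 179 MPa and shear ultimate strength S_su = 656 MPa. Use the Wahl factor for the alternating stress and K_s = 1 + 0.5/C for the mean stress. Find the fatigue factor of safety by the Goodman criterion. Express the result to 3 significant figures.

2.82

C = D/d = 82.0/6.8 = 12.0588; K_W = (4C−1)/(4C−4)+0.615/C = 1.1188; K_s = 1+0.5/C = 1.0415
F_a = (F_max−F_min)/2 = 50 N; F_m = (F_max+F_min)/2 = 139 N
τ_a = K_W·8F_aD/(πd³) = 1.1188 × 33.205 = 37.15 MPa
τ_m = K_s·8F_mD/(πd³) = 1.0415 × 92.309 = 96.136 MPa
Goodman: 1/n_f = τ_a/S_se + τ_m/S_su = 37.15/179 + 96.136/656 = 0.20754 + 0.14655 = 0.35409
n_f = 1/0.35409 = 2.824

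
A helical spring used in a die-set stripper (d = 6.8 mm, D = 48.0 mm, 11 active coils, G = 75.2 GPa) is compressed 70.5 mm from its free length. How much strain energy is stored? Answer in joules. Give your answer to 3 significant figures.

41.1 J

k = Gd⁴/(8D³N_a) = (75.2×10³)(6.8⁴)/(8·48.0³·11) = 16.521 N/mm
U = ½kδ² = 0.5 × 16.521 × 70.5² = 41058 N·mm = 41.058 J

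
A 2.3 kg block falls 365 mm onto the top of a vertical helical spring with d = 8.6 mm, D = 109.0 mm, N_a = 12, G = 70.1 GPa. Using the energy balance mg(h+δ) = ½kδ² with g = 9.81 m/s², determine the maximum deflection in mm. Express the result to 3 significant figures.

k = Gd⁴/(8D³N_a) = (70.1×10³)(8.6⁴)/(8·109.0³·12) = 3.0843 N/mm
W = mg = 2.3 × 9.81 = 22.563 N
½kδ² − Wδ − Wh = 0 → δ = (W + √(W² + 2kWh))/k
δ = (22.563 + √(509.09 + 50802))/3.0843 = (22.563 + 226.52)/3.0843 = 80.757 mm

80.8 mm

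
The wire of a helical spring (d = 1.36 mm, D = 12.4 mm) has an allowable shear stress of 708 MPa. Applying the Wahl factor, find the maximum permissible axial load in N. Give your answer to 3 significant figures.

48.6 N

C = D/d = 12.4/1.36 = 9.1176
K_W = (4C−1)/(4C−4) + 0.615/C = 35.471/32.471 + 0.0675 = 1.1598
τ_max = K·8FD/(πd³) → F_max = τ_allow·πd³/(8DK)
F_max = 708·π·1.36³/(8·12.4·1.1598) = 5595/115.06 = 48.628 N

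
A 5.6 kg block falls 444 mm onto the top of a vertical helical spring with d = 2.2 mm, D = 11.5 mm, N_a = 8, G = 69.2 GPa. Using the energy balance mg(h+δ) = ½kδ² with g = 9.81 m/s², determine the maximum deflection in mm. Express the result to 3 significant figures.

57.5 mm

k = Gd⁴/(8D³N_a) = (69.2×10³)(2.2⁴)/(8·11.5³·8) = 16.654 N/mm
W = mg = 5.6 × 9.81 = 54.936 N
½kδ² − Wδ − Wh = 0 → δ = (W + √(W² + 2kWh))/k
δ = (54.936 + √(3018 + 812444))/16.654 = (54.936 + 903.03)/16.654 = 57.521 mm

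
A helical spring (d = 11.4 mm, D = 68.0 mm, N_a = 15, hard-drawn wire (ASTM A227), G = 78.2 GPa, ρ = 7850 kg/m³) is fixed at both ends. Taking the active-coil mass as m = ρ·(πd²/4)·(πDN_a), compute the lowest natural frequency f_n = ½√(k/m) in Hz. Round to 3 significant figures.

k = Gd⁴/(8D³N_a) = (78.2×10³)(11.4⁴)/(8·68.0³·15) = 35.004 N/mm = 35004 N/m
Wire length L = πDN_a = π·68.0·15 = 3204.4 mm
m = ρ·(πd²/4)·L = 7850 × 102.07×10⁻⁶ m² × 3.2044 m = 2.5676 kg
f_n = ½√(k/m) = 0.5·√(35004/2.5676) = 0.5·√(13633) = 58.381 Hz

58.4 Hz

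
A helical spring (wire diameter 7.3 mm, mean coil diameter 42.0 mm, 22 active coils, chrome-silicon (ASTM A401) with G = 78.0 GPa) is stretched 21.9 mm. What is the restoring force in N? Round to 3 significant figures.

k = Gd⁴/(8D³N_a) = (78.0×10³)(7.3⁴)/(8·42.0³·22) = 16.987 N/mm
F = k·δ = 16.987 × 21.9 = 372.02 N

372 N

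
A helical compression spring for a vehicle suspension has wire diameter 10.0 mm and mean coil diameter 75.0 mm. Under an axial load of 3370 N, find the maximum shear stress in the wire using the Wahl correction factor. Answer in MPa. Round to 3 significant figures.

771 MPa

Spring index C = D/d = 75.0/10.0 = 7.5000
K_W = (4C−1)/(4C−4) + 0.615/C = 29.000/26.000 + 0.0820 = 1.1974
τ₀ = 8FD/(πd³) = 8·3370·75.0/(π·10.0³) = 2.022e+06/3141.6 = 643.62 MPa
τ_max = K·τ₀ = 1.1974 × 643.62 = 770.66 MPa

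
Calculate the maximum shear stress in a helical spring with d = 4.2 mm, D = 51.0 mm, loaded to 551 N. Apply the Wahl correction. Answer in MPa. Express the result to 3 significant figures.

1080 MPa

Spring index C = D/d = 51.0/4.2 = 12.1429
K_W = (4C−1)/(4C−4) + 0.615/C = 47.571/44.571 + 0.0506 = 1.1180
τ₀ = 8FD/(πd³) = 8·551·51.0/(π·4.2³) = 224808/232.75 = 965.86 MPa
τ_max = K·τ₀ = 1.1180 × 965.86 = 1079.8 MPa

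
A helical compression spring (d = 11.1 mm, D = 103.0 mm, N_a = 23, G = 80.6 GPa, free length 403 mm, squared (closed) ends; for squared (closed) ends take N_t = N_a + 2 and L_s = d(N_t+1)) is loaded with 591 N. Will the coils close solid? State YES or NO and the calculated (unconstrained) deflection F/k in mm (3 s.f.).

k = Gd⁴/(8D³N_a) = (80.6×10³)(11.1⁴)/(8·103.0³·23) = 6.0855 N/mm
N_t = 25; L_s = 11.1·26 = 288.6 mm; δ_solid = L₀ − L_s = 403 − 288.6 = 114.4 mm
δ = F/k = 591/6.0855 = 97.116 mm
δ < δ_solid → spring does not go solid

NO, δ = 97.1 mm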